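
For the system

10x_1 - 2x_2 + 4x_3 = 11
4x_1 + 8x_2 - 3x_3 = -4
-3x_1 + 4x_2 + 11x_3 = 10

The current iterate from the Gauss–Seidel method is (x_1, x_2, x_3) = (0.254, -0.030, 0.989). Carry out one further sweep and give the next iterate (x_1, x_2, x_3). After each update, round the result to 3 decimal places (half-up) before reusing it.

(0.698, -0.478, 1.273)

One sweep:
  x_1 = (11 - (-2)·-0.030 - (4)·0.989) / (10) = 0.698
  x_2 = (-4 - (4)·0.698 - (-3)·0.989) / (8) = -0.478
  x_3 = (10 - (-3)·0.698 - (4)·-0.478) / (11) = 1.273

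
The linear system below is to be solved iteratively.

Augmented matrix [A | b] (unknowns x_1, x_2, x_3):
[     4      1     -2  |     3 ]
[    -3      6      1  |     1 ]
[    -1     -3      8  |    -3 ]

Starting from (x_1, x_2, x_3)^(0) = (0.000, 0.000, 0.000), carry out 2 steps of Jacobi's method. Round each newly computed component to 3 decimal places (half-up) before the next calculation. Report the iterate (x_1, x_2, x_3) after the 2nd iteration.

Iteration 1:
  x_1 = (3 - (1)·0.000 - (-2)·0.000) / (4) = 0.750
  x_2 = (1 - (-3)·0.000 - (1)·0.000) / (6) = 0.167
  x_3 = (-3 - (-1)·0.000 - (-3)·0.000) / (8) = -0.375
Iteration 2:
  x_1 = (3 - (1)·0.167 - (-2)·-0.375) / (4) = 0.521
  x_2 = (1 - (-3)·0.750 - (1)·-0.375) / (6) = 0.604
  x_3 = (-3 - (-1)·0.750 - (-3)·0.167) / (8) = -0.219

(0.521, 0.604, -0.219)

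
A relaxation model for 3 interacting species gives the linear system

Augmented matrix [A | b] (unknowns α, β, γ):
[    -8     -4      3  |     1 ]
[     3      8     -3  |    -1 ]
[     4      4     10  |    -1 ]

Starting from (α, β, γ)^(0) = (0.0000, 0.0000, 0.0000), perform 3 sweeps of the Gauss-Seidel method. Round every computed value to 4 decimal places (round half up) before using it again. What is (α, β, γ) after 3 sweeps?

(-0.0854, -0.1019, -0.0251)

Iteration 1:
  α = (1 - (-4)·0.0000 - (3)·0.0000) / (-8) = -0.1250
  β = (-1 - (3)·-0.1250 - (-3)·0.0000) / (8) = -0.0781
  γ = (-1 - (4)·-0.1250 - (4)·-0.0781) / (10) = -0.0188
Iteration 2:
  α = (1 - (-4)·-0.0781 - (3)·-0.0188) / (-8) = -0.0930
  β = (-1 - (3)·-0.0930 - (-3)·-0.0188) / (8) = -0.0972
  γ = (-1 - (4)·-0.0930 - (4)·-0.0972) / (10) = -0.0239
Iteration 3:
  α = (1 - (-4)·-0.0972 - (3)·-0.0239) / (-8) = -0.0854
  β = (-1 - (3)·-0.0854 - (-3)·-0.0239) / (8) = -0.1019
  γ = (-1 - (4)·-0.0854 - (4)·-0.1019) / (10) = -0.0251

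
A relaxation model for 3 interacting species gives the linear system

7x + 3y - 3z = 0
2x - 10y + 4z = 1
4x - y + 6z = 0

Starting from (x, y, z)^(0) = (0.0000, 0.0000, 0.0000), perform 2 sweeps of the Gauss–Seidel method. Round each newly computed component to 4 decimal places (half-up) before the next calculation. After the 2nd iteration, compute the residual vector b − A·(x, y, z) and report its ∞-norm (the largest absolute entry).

Iteration 1:
  x = (0 - (3)·0.0000 - (-3)·0.0000) / (7) = 0.0000
  y = (1 - (2)·0.0000 - (4)·0.0000) / (-10) = -0.1000
  z = (0 - (4)·0.0000 - (-1)·-0.1000) / (6) = -0.0167
Iteration 2:
  x = (0 - (3)·-0.1000 - (-3)·-0.0167) / (7) = 0.0357
  y = (1 - (2)·0.0357 - (4)·-0.0167) / (-10) = -0.0995
  z = (0 - (4)·0.0357 - (-1)·-0.0995) / (6) = -0.0404
Residual b − A·x = (-0.0726, 0.0952, 0.0001); ∞-norm = 0.0952

0.0952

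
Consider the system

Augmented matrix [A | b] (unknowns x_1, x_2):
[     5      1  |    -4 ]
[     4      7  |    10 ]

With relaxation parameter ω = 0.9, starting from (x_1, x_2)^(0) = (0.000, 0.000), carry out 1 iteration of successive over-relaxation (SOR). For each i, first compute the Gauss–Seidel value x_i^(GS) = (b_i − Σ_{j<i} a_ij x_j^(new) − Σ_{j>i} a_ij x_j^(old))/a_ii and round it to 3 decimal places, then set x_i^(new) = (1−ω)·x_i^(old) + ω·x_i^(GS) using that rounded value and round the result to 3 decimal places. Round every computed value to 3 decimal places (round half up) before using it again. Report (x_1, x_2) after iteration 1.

Iteration 1:
  x_1: GS value = (-4 - (1)·0.000) / (5) = -0.800;  x_1 ← (1−ω)·0.000 + ω·-0.800 = -0.720
  x_2: GS value = (10 - (4)·-0.720) / (7) = 1.840;  x_2 ← (1−ω)·0.000 + ω·1.840 = 1.656

(-0.720, 1.656)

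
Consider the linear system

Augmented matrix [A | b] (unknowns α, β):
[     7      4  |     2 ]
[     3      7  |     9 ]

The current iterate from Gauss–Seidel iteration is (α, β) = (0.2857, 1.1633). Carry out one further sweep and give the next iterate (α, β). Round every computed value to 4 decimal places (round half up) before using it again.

(-0.3790, 1.4481)

One sweep:
  α = (2 - (4)·1.1633) / (7) = -0.3790
  β = (9 - (3)·-0.3790) / (7) = 1.4481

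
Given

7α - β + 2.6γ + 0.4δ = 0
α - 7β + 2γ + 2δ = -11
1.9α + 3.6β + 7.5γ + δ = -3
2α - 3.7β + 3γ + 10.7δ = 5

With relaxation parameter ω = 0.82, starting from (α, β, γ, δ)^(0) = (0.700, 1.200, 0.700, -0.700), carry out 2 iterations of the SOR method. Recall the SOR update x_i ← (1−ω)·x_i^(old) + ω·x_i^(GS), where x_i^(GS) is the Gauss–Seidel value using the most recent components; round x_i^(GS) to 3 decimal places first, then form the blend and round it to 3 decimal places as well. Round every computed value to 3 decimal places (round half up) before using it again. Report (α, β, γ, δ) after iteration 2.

Iteration 1:
  α: GS value = (0 - (-1)·1.200 - (2.6)·0.700 - (0.4)·-0.700) / (7) = -0.049;  α ← (1−ω)·0.700 + ω·-0.049 = 0.086
  β: GS value = (-11 - (1)·0.086 - (2)·0.700 - (2)·-0.700) / (-7) = 1.584;  β ← (1−ω)·1.200 + ω·1.584 = 1.515
  γ: GS value = (-3 - (1.9)·0.086 - (3.6)·1.515 - (1)·-0.700) / (7.5) = -1.056;  γ ← (1−ω)·0.700 + ω·-1.056 = -0.740
  δ: GS value = (5 - (2)·0.086 - (-3.7)·1.515 - (3)·-0.740) / (10.7) = 1.183;  δ ← (1−ω)·-0.700 + ω·1.183 = 0.844
Iteration 2:
  α: GS value = (0 - (-1)·1.515 - (2.6)·-0.740 - (0.4)·0.844) / (7) = 0.443;  α ← (1−ω)·0.086 + ω·0.443 = 0.379
  β: GS value = (-11 - (1)·0.379 - (2)·-0.740 - (2)·0.844) / (-7) = 1.655;  β ← (1−ω)·1.515 + ω·1.655 = 1.630
  γ: GS value = (-3 - (1.9)·0.379 - (3.6)·1.630 - (1)·0.844) / (7.5) = -1.391;  γ ← (1−ω)·-0.740 + ω·-1.391 = -1.274
  δ: GS value = (5 - (2)·0.379 - (-3.7)·1.630 - (3)·-1.274) / (10.7) = 1.317;  δ ← (1−ω)·0.844 + ω·1.317 = 1.232

(0.379, 1.630, -1.274, 1.232)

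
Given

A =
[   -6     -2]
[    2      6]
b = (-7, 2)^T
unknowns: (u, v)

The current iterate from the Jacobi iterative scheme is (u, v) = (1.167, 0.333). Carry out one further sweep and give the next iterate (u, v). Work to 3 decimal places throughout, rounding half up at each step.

One sweep:
  u = (-7 - (-2)·0.333) / (-6) = 1.056
  v = (2 - (2)·1.167) / (6) = -0.056

(1.056, -0.056)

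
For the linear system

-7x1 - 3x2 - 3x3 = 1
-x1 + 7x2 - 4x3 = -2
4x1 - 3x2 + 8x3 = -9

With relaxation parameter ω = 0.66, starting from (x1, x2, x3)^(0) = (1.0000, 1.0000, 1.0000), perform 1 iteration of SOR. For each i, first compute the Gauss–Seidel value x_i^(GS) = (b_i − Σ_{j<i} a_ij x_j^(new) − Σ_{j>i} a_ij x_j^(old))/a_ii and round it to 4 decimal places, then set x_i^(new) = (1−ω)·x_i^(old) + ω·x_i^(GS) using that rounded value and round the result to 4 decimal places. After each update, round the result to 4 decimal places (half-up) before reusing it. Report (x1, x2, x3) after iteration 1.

Iteration 1:
  x1: GS value = (1 - (-3)·1.0000 - (-3)·1.0000) / (-7) = -1.0000;  x1 ← (1−ω)·1.0000 + ω·-1.0000 = -0.3200
  x2: GS value = (-2 - (-1)·-0.3200 - (-4)·1.0000) / (7) = 0.2400;  x2 ← (1−ω)·1.0000 + ω·0.2400 = 0.4984
  x3: GS value = (-9 - (4)·-0.3200 - (-3)·0.4984) / (8) = -0.7781;  x3 ← (1−ω)·1.0000 + ω·-0.7781 = -0.1735

(-0.3200, 0.4984, -0.1735)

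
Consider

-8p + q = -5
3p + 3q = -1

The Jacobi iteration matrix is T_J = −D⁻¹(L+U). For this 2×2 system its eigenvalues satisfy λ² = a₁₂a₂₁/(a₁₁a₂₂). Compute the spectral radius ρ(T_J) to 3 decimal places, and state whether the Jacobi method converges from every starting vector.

a₁₂a₂₁/(a₁₁a₂₂) = (1)·(3) / ((-8)·(3)) = -0.125000
ρ = √|-0.125000| = √0.125000 = 0.354
ρ < 1, so Jacobi converges

0.354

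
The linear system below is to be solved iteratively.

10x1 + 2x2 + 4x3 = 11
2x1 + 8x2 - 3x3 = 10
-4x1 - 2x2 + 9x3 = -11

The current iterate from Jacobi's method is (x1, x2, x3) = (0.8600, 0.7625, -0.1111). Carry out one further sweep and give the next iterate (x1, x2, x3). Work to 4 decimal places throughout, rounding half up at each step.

(0.9919, 0.9933, -0.6706)

One sweep:
  x1 = (11 - (2)·0.7625 - (4)·-0.1111) / (10) = 0.9919
  x2 = (10 - (2)·0.8600 - (-3)·-0.1111) / (8) = 0.9933
  x3 = (-11 - (-4)·0.8600 - (-2)·0.7625) / (9) = -0.6706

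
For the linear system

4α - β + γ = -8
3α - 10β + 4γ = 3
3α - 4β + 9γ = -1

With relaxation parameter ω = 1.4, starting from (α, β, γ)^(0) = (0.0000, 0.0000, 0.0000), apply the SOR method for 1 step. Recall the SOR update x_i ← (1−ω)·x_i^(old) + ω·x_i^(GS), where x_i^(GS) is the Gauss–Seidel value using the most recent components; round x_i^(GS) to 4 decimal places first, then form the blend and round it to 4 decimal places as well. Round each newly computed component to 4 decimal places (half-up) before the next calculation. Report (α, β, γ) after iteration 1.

Iteration 1:
  α: GS value = (-8 - (-1)·0.0000 - (1)·0.0000) / (4) = -2.0000;  α ← (1−ω)·0.0000 + ω·-2.0000 = -2.8000
  β: GS value = (3 - (3)·-2.8000 - (4)·0.0000) / (-10) = -1.1400;  β ← (1−ω)·0.0000 + ω·-1.1400 = -1.5960
  γ: GS value = (-1 - (3)·-2.8000 - (-4)·-1.5960) / (9) = 0.1129;  γ ← (1−ω)·0.0000 + ω·0.1129 = 0.1581

(-2.8000, -1.5960, 0.1581)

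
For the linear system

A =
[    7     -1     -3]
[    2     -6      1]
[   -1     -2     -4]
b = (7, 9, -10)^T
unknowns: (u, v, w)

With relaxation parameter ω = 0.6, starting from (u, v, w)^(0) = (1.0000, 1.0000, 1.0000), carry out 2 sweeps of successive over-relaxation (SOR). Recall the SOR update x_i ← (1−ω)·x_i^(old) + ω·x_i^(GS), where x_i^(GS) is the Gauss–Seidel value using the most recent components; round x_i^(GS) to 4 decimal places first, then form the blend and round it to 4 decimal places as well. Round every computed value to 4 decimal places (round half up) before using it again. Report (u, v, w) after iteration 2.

Iteration 1:
  u: GS value = (7 - (-1)·1.0000 - (-3)·1.0000) / (7) = 1.5714;  u ← (1−ω)·1.0000 + ω·1.5714 = 1.3428
  v: GS value = (9 - (2)·1.3428 - (1)·1.0000) / (-6) = -0.8857;  v ← (1−ω)·1.0000 + ω·-0.8857 = -0.1314
  w: GS value = (-10 - (-1)·1.3428 - (-2)·-0.1314) / (-4) = 2.2300;  w ← (1−ω)·1.0000 + ω·2.2300 = 1.7380
Iteration 2:
  u: GS value = (7 - (-1)·-0.1314 - (-3)·1.7380) / (7) = 1.7261;  u ← (1−ω)·1.3428 + ω·1.7261 = 1.5728
  v: GS value = (9 - (2)·1.5728 - (1)·1.7380) / (-6) = -0.6861;  v ← (1−ω)·-0.1314 + ω·-0.6861 = -0.4642
  w: GS value = (-10 - (-1)·1.5728 - (-2)·-0.4642) / (-4) = 2.3389;  w ← (1−ω)·1.7380 + ω·2.3389 = 2.0985

(1.5728, -0.4642, 2.0985)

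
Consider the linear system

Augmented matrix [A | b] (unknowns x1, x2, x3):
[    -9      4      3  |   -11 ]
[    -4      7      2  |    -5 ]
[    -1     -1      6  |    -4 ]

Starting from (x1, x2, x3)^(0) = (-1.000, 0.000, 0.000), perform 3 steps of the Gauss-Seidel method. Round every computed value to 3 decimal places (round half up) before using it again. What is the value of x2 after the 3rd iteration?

Iteration 1:
  x1 = (-11 - (4)·0.000 - (3)·0.000) / (-9) = 1.222
  x2 = (-5 - (-4)·1.222 - (2)·0.000) / (7) = -0.016
  x3 = (-4 - (-1)·1.222 - (-1)·-0.016) / (6) = -0.466
Iteration 2:
  x1 = (-11 - (4)·-0.016 - (3)·-0.466) / (-9) = 1.060
  x2 = (-5 - (-4)·1.060 - (2)·-0.466) / (7) = 0.025
  x3 = (-4 - (-1)·1.060 - (-1)·0.025) / (6) = -0.486
Iteration 3:
  x1 = (-11 - (4)·0.025 - (3)·-0.486) / (-9) = 1.071
  x2 = (-5 - (-4)·1.071 - (2)·-0.486) / (7) = 0.037
  x3 = (-4 - (-1)·1.071 - (-1)·0.037) / (6) = -0.482

0.037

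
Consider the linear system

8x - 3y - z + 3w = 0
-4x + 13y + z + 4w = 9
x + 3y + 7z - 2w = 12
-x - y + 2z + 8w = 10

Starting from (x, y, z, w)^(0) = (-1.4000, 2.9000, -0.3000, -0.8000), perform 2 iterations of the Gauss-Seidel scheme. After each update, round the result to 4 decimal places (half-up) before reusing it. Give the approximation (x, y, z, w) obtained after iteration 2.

(0.0735, 0.2254, 2.0115, 0.7845)

Iteration 1:
  x = (0 - (-3)·2.9000 - (-1)·-0.3000 - (3)·-0.8000) / (8) = 1.3500
  y = (9 - (-4)·1.3500 - (1)·-0.3000 - (4)·-0.8000) / (13) = 1.3769
  z = (12 - (1)·1.3500 - (3)·1.3769 - (-2)·-0.8000) / (7) = 0.7028
  w = (10 - (-1)·1.3500 - (-1)·1.3769 - (2)·0.7028) / (8) = 1.4152
Iteration 2:
  x = (0 - (-3)·1.3769 - (-1)·0.7028 - (3)·1.4152) / (8) = 0.0735
  y = (9 - (-4)·0.0735 - (1)·0.7028 - (4)·1.4152) / (13) = 0.2254
  z = (12 - (1)·0.0735 - (3)·0.2254 - (-2)·1.4152) / (7) = 2.0115
  w = (10 - (-1)·0.0735 - (-1)·0.2254 - (2)·2.0115) / (8) = 0.7845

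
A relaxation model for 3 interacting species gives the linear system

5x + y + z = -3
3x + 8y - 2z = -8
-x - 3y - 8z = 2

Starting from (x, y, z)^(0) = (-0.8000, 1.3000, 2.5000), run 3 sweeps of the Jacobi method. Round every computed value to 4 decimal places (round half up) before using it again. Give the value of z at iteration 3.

Iteration 1:
  x = (-3 - (1)·1.3000 - (1)·2.5000) / (5) = -1.3600
  y = (-8 - (3)·-0.8000 - (-2)·2.5000) / (8) = -0.0750
  z = (2 - (-1)·-0.8000 - (-3)·1.3000) / (-8) = -0.6375
Iteration 2:
  x = (-3 - (1)·-0.0750 - (1)·-0.6375) / (5) = -0.4575
  y = (-8 - (3)·-1.3600 - (-2)·-0.6375) / (8) = -0.6494
  z = (2 - (-1)·-1.3600 - (-3)·-0.0750) / (-8) = -0.0519
Iteration 3:
  x = (-3 - (1)·-0.6494 - (1)·-0.0519) / (5) = -0.4597
  y = (-8 - (3)·-0.4575 - (-2)·-0.0519) / (8) = -0.8414
  z = (2 - (-1)·-0.4575 - (-3)·-0.6494) / (-8) = 0.0507

0.0507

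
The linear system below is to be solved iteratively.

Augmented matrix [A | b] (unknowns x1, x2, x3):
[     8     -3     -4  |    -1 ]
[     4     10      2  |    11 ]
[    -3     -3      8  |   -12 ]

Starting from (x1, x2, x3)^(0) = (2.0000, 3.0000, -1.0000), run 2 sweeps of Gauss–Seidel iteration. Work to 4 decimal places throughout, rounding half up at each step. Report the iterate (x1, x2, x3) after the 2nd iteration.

(-0.1625, 1.3450, -1.0566)

Iteration 1:
  x1 = (-1 - (-3)·3.0000 - (-4)·-1.0000) / (8) = 0.5000
  x2 = (11 - (4)·0.5000 - (2)·-1.0000) / (10) = 1.1000
  x3 = (-12 - (-3)·0.5000 - (-3)·1.1000) / (8) = -0.9000
Iteration 2:
  x1 = (-1 - (-3)·1.1000 - (-4)·-0.9000) / (8) = -0.1625
  x2 = (11 - (4)·-0.1625 - (2)·-0.9000) / (10) = 1.3450
  x3 = (-12 - (-3)·-0.1625 - (-3)·1.3450) / (8) = -1.0566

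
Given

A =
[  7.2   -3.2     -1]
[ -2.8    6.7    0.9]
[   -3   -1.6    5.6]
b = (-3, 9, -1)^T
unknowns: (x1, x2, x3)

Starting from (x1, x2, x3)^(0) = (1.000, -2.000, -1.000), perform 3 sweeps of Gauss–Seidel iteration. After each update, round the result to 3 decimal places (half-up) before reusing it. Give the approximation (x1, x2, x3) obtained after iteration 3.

(0.220, 1.415, 0.344)

Iteration 1:
  x1 = (-3 - (-3.2)·-2.000 - (-1)·-1.000) / (7.2) = -1.444
  x2 = (9 - (-2.8)·-1.444 - (0.9)·-1.000) / (6.7) = 0.874
  x3 = (-1 - (-3)·-1.444 - (-1.6)·0.874) / (5.6) = -0.702
Iteration 2:
  x1 = (-3 - (-3.2)·0.874 - (-1)·-0.702) / (7.2) = -0.126
  x2 = (9 - (-2.8)·-0.126 - (0.9)·-0.702) / (6.7) = 1.385
  x3 = (-1 - (-3)·-0.126 - (-1.6)·1.385) / (5.6) = 0.150
Iteration 3:
  x1 = (-3 - (-3.2)·1.385 - (-1)·0.150) / (7.2) = 0.220
  x2 = (9 - (-2.8)·0.220 - (0.9)·0.150) / (6.7) = 1.415
  x3 = (-1 - (-3)·0.220 - (-1.6)·1.415) / (5.6) = 0.344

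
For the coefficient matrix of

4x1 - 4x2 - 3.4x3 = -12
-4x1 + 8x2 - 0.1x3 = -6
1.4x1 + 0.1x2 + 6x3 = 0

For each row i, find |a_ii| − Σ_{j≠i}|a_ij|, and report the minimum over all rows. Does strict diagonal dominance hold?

row 1: |4| − (4+3.4) = -3.4
row 2: |8| − (4+0.1) = 3.9
row 3: |6| − (1.4+0.1) = 4.5
minimum over rows = -3.4 → not strictly diagonally dominant

-3.4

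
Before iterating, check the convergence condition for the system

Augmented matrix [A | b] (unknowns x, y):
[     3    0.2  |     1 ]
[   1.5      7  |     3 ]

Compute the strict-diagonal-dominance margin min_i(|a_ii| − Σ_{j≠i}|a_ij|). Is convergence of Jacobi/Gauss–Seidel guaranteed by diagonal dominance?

2.8

row 1: |3| − (0.2) = 2.8
row 2: |7| − (1.5) = 5.5
minimum over rows = 2.8 → strictly diagonally dominant (convergence guaranteed)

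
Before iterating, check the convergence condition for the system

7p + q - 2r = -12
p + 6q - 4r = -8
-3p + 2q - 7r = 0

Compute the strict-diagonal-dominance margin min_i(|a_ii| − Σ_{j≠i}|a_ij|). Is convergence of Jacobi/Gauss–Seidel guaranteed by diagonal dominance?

1

row 1: |7| − (1+2) = 4
row 2: |6| − (1+4) = 1
row 3: |-7| − (3+2) = 2
minimum over rows = 1 → strictly diagonally dominant (convergence guaranteed)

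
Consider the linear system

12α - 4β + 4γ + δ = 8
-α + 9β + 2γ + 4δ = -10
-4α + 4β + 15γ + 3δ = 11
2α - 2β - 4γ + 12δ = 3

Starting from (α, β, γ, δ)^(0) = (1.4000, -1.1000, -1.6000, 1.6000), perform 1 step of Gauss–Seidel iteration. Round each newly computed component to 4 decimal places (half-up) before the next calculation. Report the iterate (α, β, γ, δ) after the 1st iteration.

(0.7000, -1.3889, 0.9704, 0.2253)

Iteration 1:
  α = (8 - (-4)·-1.1000 - (4)·-1.6000 - (1)·1.6000) / (12) = 0.7000
  β = (-10 - (-1)·0.7000 - (2)·-1.6000 - (4)·1.6000) / (9) = -1.3889
  γ = (11 - (-4)·0.7000 - (4)·-1.3889 - (3)·1.6000) / (15) = 0.9704
  δ = (3 - (2)·0.7000 - (-2)·-1.3889 - (-4)·0.9704) / (12) = 0.2253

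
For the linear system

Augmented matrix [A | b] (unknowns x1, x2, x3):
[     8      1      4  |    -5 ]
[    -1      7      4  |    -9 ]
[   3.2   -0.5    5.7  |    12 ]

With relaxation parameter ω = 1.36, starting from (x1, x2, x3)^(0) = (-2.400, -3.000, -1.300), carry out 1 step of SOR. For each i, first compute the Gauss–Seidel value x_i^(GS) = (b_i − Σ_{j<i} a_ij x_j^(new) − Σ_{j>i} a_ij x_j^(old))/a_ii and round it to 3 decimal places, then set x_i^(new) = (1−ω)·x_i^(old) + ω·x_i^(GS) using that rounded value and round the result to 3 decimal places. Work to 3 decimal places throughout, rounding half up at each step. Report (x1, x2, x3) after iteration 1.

(1.408, 0.615, 2.330)

Iteration 1:
  x1: GS value = (-5 - (1)·-3.000 - (4)·-1.300) / (8) = 0.400;  x1 ← (1−ω)·-2.400 + ω·0.400 = 1.408
  x2: GS value = (-9 - (-1)·1.408 - (4)·-1.300) / (7) = -0.342;  x2 ← (1−ω)·-3.000 + ω·-0.342 = 0.615
  x3: GS value = (12 - (3.2)·1.408 - (-0.5)·0.615) / (5.7) = 1.369;  x3 ← (1−ω)·-1.300 + ω·1.369 = 2.330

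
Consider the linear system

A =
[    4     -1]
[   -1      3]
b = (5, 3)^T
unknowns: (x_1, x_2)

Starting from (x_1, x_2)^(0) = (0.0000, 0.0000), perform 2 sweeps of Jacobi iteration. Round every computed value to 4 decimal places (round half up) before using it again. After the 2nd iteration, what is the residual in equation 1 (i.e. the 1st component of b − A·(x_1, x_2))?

Iteration 1:
  x_1 = (5 - (-1)·0.0000) / (4) = 1.2500
  x_2 = (3 - (-1)·0.0000) / (3) = 1.0000
Iteration 2:
  x_1 = (5 - (-1)·1.0000) / (4) = 1.5000
  x_2 = (3 - (-1)·1.2500) / (3) = 1.4167
Residual b − A·x = (0.4167, 0.2499)

0.4167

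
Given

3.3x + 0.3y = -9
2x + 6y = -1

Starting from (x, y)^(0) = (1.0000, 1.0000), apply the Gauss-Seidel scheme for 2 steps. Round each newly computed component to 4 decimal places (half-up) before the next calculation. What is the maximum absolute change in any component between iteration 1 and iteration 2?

Iteration 1:
  x = (-9 - (0.3)·1.0000) / (3.3) = -2.8182
  y = (-1 - (2)·-2.8182) / (6) = 0.7727
Iteration 2:
  x = (-9 - (0.3)·0.7727) / (3.3) = -2.7975
  y = (-1 - (2)·-2.7975) / (6) = 0.7658
Change: (0.0207, -0.0069) → max |·| = 0.0207

0.0207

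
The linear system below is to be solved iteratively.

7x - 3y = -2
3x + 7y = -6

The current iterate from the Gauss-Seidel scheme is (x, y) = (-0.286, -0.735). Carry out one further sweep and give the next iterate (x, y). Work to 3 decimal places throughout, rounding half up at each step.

(-0.601, -0.600)

One sweep:
  x = (-2 - (-3)·-0.735) / (7) = -0.601
  y = (-6 - (3)·-0.601) / (7) = -0.600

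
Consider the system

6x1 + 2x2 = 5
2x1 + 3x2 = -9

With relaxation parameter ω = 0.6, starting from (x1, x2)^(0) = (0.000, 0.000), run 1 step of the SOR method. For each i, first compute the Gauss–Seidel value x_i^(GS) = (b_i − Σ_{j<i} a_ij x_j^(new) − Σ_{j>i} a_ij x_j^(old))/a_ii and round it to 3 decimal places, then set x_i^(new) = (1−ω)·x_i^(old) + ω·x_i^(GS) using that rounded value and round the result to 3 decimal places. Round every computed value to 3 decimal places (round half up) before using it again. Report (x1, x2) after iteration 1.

(0.500, -2.000)

Iteration 1:
  x1: GS value = (5 - (2)·0.000) / (6) = 0.833;  x1 ← (1−ω)·0.000 + ω·0.833 = 0.500
  x2: GS value = (-9 - (2)·0.500) / (3) = -3.333;  x2 ← (1−ω)·0.000 + ω·-3.333 = -2.000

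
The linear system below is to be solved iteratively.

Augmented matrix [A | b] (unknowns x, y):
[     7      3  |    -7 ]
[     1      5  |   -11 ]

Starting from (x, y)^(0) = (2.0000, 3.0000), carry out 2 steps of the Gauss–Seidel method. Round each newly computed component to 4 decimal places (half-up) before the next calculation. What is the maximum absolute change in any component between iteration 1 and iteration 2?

2.0327

Iteration 1:
  x = (-7 - (3)·3.0000) / (7) = -2.2857
  y = (-11 - (1)·-2.2857) / (5) = -1.7429
Iteration 2:
  x = (-7 - (3)·-1.7429) / (7) = -0.2530
  y = (-11 - (1)·-0.2530) / (5) = -2.1494
Change: (2.0327, -0.4065) → max |·| = 2.0327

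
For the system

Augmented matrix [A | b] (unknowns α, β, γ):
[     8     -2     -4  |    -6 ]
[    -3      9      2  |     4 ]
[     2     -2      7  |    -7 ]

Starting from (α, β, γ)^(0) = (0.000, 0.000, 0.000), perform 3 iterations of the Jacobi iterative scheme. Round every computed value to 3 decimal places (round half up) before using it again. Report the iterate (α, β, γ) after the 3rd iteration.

Iteration 1:
  α = (-6 - (-2)·0.000 - (-4)·0.000) / (8) = -0.750
  β = (4 - (-3)·0.000 - (2)·0.000) / (9) = 0.444
  γ = (-7 - (2)·0.000 - (-2)·0.000) / (7) = -1.000
Iteration 2:
  α = (-6 - (-2)·0.444 - (-4)·-1.000) / (8) = -1.139
  β = (4 - (-3)·-0.750 - (2)·-1.000) / (9) = 0.417
  γ = (-7 - (2)·-0.750 - (-2)·0.444) / (7) = -0.659
Iteration 3:
  α = (-6 - (-2)·0.417 - (-4)·-0.659) / (8) = -0.975
  β = (4 - (-3)·-1.139 - (2)·-0.659) / (9) = 0.211
  γ = (-7 - (2)·-1.139 - (-2)·0.417) / (7) = -0.555

(-0.975, 0.211, -0.555)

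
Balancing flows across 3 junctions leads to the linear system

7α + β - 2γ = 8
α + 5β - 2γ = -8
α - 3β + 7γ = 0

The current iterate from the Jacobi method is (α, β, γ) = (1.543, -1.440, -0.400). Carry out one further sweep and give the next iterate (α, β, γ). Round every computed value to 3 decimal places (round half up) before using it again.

(1.234, -2.069, -0.838)

One sweep:
  α = (8 - (1)·-1.440 - (-2)·-0.400) / (7) = 1.234
  β = (-8 - (1)·1.543 - (-2)·-0.400) / (5) = -2.069
  γ = (0 - (1)·1.543 - (-3)·-1.440) / (7) = -0.838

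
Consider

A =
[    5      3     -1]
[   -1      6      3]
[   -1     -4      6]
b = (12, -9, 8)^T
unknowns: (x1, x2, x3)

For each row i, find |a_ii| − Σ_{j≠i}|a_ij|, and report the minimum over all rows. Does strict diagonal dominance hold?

row 1: |5| − (3+1) = 1
row 2: |6| − (1+3) = 2
row 3: |6| − (1+4) = 1
minimum over rows = 1 → strictly diagonally dominant (convergence guaranteed)

1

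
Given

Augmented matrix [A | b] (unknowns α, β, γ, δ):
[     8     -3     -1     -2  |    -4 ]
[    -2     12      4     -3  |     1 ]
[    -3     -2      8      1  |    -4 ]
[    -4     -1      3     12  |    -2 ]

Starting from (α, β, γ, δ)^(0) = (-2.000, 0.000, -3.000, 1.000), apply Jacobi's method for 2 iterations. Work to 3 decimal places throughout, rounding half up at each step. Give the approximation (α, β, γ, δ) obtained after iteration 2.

(-0.318, 0.417, -0.474, 0.052)

Iteration 1:
  α = (-4 - (-3)·0.000 - (-1)·-3.000 - (-2)·1.000) / (8) = -0.625
  β = (1 - (-2)·-2.000 - (4)·-3.000 - (-3)·1.000) / (12) = 1.000
  γ = (-4 - (-3)·-2.000 - (-2)·0.000 - (1)·1.000) / (8) = -1.375
  δ = (-2 - (-4)·-2.000 - (-1)·0.000 - (3)·-3.000) / (12) = -0.083
Iteration 2:
  α = (-4 - (-3)·1.000 - (-1)·-1.375 - (-2)·-0.083) / (8) = -0.318
  β = (1 - (-2)·-0.625 - (4)·-1.375 - (-3)·-0.083) / (12) = 0.417
  γ = (-4 - (-3)·-0.625 - (-2)·1.000 - (1)·-0.083) / (8) = -0.474
  δ = (-2 - (-4)·-0.625 - (-1)·1.000 - (3)·-1.375) / (12) = 0.052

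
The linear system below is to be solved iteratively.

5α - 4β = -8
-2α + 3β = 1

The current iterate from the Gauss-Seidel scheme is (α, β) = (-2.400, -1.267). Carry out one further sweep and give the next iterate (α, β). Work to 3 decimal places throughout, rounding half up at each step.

(-2.614, -1.409)

One sweep:
  α = (-8 - (-4)·-1.267) / (5) = -2.614
  β = (1 - (-2)·-2.614) / (3) = -1.409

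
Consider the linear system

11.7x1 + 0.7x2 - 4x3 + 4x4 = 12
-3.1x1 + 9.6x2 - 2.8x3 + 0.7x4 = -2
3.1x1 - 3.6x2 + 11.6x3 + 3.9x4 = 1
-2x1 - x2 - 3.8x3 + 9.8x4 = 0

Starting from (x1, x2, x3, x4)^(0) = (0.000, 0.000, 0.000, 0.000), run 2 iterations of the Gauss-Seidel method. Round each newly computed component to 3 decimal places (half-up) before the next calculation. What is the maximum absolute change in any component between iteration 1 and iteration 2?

0.115

Iteration 1:
  x1 = (12 - (0.7)·0.000 - (-4)·0.000 - (4)·0.000) / (11.7) = 1.026
  x2 = (-2 - (-3.1)·1.026 - (-2.8)·0.000 - (0.7)·0.000) / (9.6) = 0.123
  x3 = (1 - (3.1)·1.026 - (-3.6)·0.123 - (3.9)·0.000) / (11.6) = -0.150
  x4 = (0 - (-2)·1.026 - (-1)·0.123 - (-3.8)·-0.150) / (9.8) = 0.164
Iteration 2:
  x1 = (12 - (0.7)·0.123 - (-4)·-0.150 - (4)·0.164) / (11.7) = 0.911
  x2 = (-2 - (-3.1)·0.911 - (-2.8)·-0.150 - (0.7)·0.164) / (9.6) = 0.030
  x3 = (1 - (3.1)·0.911 - (-3.6)·0.030 - (3.9)·0.164) / (11.6) = -0.203
  x4 = (0 - (-2)·0.911 - (-1)·0.030 - (-3.8)·-0.203) / (9.8) = 0.110
Change: (-0.115, -0.093, -0.053, -0.054) → max |·| = 0.115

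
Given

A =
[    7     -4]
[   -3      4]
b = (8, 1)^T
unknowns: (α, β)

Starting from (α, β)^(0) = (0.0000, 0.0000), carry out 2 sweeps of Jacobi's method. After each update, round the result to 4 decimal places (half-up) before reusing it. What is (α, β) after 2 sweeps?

Iteration 1:
  α = (8 - (-4)·0.0000) / (7) = 1.1429
  β = (1 - (-3)·0.0000) / (4) = 0.2500
Iteration 2:
  α = (8 - (-4)·0.2500) / (7) = 1.2857
  β = (1 - (-3)·1.1429) / (4) = 1.1072

(1.2857, 1.1072)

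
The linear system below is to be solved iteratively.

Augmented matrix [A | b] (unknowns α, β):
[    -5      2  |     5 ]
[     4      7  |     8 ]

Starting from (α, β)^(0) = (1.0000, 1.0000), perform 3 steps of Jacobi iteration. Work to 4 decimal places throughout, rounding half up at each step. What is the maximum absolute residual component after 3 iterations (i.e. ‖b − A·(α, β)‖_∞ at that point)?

1.4631

Iteration 1:
  α = (5 - (2)·1.0000) / (-5) = -0.6000
  β = (8 - (4)·1.0000) / (7) = 0.5714
Iteration 2:
  α = (5 - (2)·0.5714) / (-5) = -0.7714
  β = (8 - (4)·-0.6000) / (7) = 1.4857
Iteration 3:
  α = (5 - (2)·1.4857) / (-5) = -0.4057
  β = (8 - (4)·-0.7714) / (7) = 1.5837
Residual b − A·x = (-0.1959, -1.4631); ∞-norm = 1.4631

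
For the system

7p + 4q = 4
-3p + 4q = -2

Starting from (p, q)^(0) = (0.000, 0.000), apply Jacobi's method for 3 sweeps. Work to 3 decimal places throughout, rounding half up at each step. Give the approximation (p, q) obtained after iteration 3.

(0.613, 0.143)

Iteration 1:
  p = (4 - (4)·0.000) / (7) = 0.571
  q = (-2 - (-3)·0.000) / (4) = -0.500
Iteration 2:
  p = (4 - (4)·-0.500) / (7) = 0.857
  q = (-2 - (-3)·0.571) / (4) = -0.072
Iteration 3:
  p = (4 - (4)·-0.072) / (7) = 0.613
  q = (-2 - (-3)·0.857) / (4) = 0.143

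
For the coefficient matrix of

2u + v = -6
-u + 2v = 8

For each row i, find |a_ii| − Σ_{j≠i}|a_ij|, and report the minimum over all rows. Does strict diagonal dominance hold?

row 1: |2| − (1) = 1
row 2: |2| − (1) = 1
minimum over rows = 1 → strictly diagonally dominant (convergence guaranteed)

1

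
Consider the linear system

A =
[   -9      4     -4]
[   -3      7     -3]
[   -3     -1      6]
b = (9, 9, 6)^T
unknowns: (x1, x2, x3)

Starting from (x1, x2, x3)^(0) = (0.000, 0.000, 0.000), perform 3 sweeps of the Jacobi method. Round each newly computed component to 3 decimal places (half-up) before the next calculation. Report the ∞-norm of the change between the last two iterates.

0.127

Iteration 1:
  x1 = (9 - (4)·0.000 - (-4)·0.000) / (-9) = -1.000
  x2 = (9 - (-3)·0.000 - (-3)·0.000) / (7) = 1.286
  x3 = (6 - (-3)·0.000 - (-1)·0.000) / (6) = 1.000
Iteration 2:
  x1 = (9 - (4)·1.286 - (-4)·1.000) / (-9) = -0.873
  x2 = (9 - (-3)·-1.000 - (-3)·1.000) / (7) = 1.286
  x3 = (6 - (-3)·-1.000 - (-1)·1.286) / (6) = 0.714
Iteration 3:
  x1 = (9 - (4)·1.286 - (-4)·0.714) / (-9) = -0.746
  x2 = (9 - (-3)·-0.873 - (-3)·0.714) / (7) = 1.218
  x3 = (6 - (-3)·-0.873 - (-1)·1.286) / (6) = 0.778
Change: (0.127, -0.068, 0.064) → max |·| = 0.127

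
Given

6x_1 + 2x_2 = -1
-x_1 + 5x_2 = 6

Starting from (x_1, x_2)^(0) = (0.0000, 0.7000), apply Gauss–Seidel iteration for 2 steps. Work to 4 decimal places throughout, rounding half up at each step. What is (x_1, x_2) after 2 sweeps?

(-0.5400, 1.0920)

Iteration 1:
  x_1 = (-1 - (2)·0.7000) / (6) = -0.4000
  x_2 = (6 - (-1)·-0.4000) / (5) = 1.1200
Iteration 2:
  x_1 = (-1 - (2)·1.1200) / (6) = -0.5400
  x_2 = (6 - (-1)·-0.5400) / (5) = 1.0920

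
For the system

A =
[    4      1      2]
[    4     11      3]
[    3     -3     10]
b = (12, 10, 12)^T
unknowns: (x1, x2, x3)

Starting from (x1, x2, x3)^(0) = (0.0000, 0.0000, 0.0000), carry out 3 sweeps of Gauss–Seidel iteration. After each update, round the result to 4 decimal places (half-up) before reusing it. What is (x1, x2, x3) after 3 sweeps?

(2.9267, -0.2253, 0.2544)

Iteration 1:
  x1 = (12 - (1)·0.0000 - (2)·0.0000) / (4) = 3.0000
  x2 = (10 - (4)·3.0000 - (3)·0.0000) / (11) = -0.1818
  x3 = (12 - (3)·3.0000 - (-3)·-0.1818) / (10) = 0.2455
Iteration 2:
  x1 = (12 - (1)·-0.1818 - (2)·0.2455) / (4) = 2.9227
  x2 = (10 - (4)·2.9227 - (3)·0.2455) / (11) = -0.2207
  x3 = (12 - (3)·2.9227 - (-3)·-0.2207) / (10) = 0.2570
Iteration 3:
  x1 = (12 - (1)·-0.2207 - (2)·0.2570) / (4) = 2.9267
  x2 = (10 - (4)·2.9267 - (3)·0.2570) / (11) = -0.2253
  x3 = (12 - (3)·2.9267 - (-3)·-0.2253) / (10) = 0.2544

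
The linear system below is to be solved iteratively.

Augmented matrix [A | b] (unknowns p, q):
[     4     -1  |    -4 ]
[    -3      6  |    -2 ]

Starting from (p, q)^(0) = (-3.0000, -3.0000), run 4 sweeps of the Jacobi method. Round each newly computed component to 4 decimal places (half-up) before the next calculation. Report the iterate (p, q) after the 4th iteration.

Iteration 1:
  p = (-4 - (-1)·-3.0000) / (4) = -1.7500
  q = (-2 - (-3)·-3.0000) / (6) = -1.8333
Iteration 2:
  p = (-4 - (-1)·-1.8333) / (4) = -1.4583
  q = (-2 - (-3)·-1.7500) / (6) = -1.2083
Iteration 3:
  p = (-4 - (-1)·-1.2083) / (4) = -1.3021
  q = (-2 - (-3)·-1.4583) / (6) = -1.0625
Iteration 4:
  p = (-4 - (-1)·-1.0625) / (4) = -1.2656
  q = (-2 - (-3)·-1.3021) / (6) = -0.9844

(-1.2656, -0.9844)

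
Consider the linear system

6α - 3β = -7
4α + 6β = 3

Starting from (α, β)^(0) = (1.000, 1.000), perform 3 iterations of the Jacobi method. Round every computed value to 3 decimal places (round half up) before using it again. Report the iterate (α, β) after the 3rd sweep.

(-0.694, 1.333)

Iteration 1:
  α = (-7 - (-3)·1.000) / (6) = -0.667
  β = (3 - (4)·1.000) / (6) = -0.167
Iteration 2:
  α = (-7 - (-3)·-0.167) / (6) = -1.250
  β = (3 - (4)·-0.667) / (6) = 0.945
Iteration 3:
  α = (-7 - (-3)·0.945) / (6) = -0.694
  β = (3 - (4)·-1.250) / (6) = 1.333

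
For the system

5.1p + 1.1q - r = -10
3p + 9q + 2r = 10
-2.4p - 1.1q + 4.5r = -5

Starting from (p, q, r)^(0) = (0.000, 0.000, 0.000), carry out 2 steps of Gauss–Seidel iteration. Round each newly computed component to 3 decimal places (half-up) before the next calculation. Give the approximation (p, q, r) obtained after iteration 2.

(-2.680, 2.388, -1.957)

Iteration 1:
  p = (-10 - (1.1)·0.000 - (-1)·0.000) / (5.1) = -1.961
  q = (10 - (3)·-1.961 - (2)·0.000) / (9) = 1.765
  r = (-5 - (-2.4)·-1.961 - (-1.1)·1.765) / (4.5) = -1.726
Iteration 2:
  p = (-10 - (1.1)·1.765 - (-1)·-1.726) / (5.1) = -2.680
  q = (10 - (3)·-2.680 - (2)·-1.726) / (9) = 2.388
  r = (-5 - (-2.4)·-2.680 - (-1.1)·2.388) / (4.5) = -1.957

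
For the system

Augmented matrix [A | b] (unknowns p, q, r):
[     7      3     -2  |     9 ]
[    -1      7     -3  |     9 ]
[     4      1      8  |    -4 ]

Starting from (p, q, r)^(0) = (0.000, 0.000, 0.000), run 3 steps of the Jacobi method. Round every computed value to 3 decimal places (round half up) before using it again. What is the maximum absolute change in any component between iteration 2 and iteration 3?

0.444

Iteration 1:
  p = (9 - (3)·0.000 - (-2)·0.000) / (7) = 1.286
  q = (9 - (-1)·0.000 - (-3)·0.000) / (7) = 1.286
  r = (-4 - (4)·0.000 - (1)·0.000) / (8) = -0.500
Iteration 2:
  p = (9 - (3)·1.286 - (-2)·-0.500) / (7) = 0.592
  q = (9 - (-1)·1.286 - (-3)·-0.500) / (7) = 1.255
  r = (-4 - (4)·1.286 - (1)·1.286) / (8) = -1.304
Iteration 3:
  p = (9 - (3)·1.255 - (-2)·-1.304) / (7) = 0.375
  q = (9 - (-1)·0.592 - (-3)·-1.304) / (7) = 0.811
  r = (-4 - (4)·0.592 - (1)·1.255) / (8) = -0.953
Change: (-0.217, -0.444, 0.351) → max |·| = 0.444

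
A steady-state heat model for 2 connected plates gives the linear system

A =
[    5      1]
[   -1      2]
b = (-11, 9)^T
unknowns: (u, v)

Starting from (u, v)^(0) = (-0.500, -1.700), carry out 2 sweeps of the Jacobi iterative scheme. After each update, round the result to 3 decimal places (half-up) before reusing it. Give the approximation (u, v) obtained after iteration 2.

Iteration 1:
  u = (-11 - (1)·-1.700) / (5) = -1.860
  v = (9 - (-1)·-0.500) / (2) = 4.250
Iteration 2:
  u = (-11 - (1)·4.250) / (5) = -3.050
  v = (9 - (-1)·-1.860) / (2) = 3.570

(-3.050, 3.570)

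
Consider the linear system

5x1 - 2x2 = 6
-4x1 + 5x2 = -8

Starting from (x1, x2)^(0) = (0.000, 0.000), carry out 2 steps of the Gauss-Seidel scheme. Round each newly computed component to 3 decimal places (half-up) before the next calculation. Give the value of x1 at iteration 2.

0.944

Iteration 1:
  x1 = (6 - (-2)·0.000) / (5) = 1.200
  x2 = (-8 - (-4)·1.200) / (5) = -0.640
Iteration 2:
  x1 = (6 - (-2)·-0.640) / (5) = 0.944
  x2 = (-8 - (-4)·0.944) / (5) = -0.845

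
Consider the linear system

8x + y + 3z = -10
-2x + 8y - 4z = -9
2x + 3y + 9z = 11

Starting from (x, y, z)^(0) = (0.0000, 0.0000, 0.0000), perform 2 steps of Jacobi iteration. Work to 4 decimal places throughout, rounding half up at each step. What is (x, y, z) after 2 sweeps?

(-1.5677, -0.8264, 1.8750)

Iteration 1:
  x = (-10 - (1)·0.0000 - (3)·0.0000) / (8) = -1.2500
  y = (-9 - (-2)·0.0000 - (-4)·0.0000) / (8) = -1.1250
  z = (11 - (2)·0.0000 - (3)·0.0000) / (9) = 1.2222
Iteration 2:
  x = (-10 - (1)·-1.1250 - (3)·1.2222) / (8) = -1.5677
  y = (-9 - (-2)·-1.2500 - (-4)·1.2222) / (8) = -0.8264
  z = (11 - (2)·-1.2500 - (3)·-1.1250) / (9) = 1.8750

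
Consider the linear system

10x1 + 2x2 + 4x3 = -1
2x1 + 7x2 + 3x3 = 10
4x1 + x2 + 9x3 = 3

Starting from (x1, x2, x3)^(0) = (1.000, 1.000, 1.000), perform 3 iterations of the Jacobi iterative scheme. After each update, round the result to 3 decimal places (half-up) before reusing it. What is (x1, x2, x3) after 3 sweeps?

(-0.671, 1.230, 0.210)

Iteration 1:
  x1 = (-1 - (2)·1.000 - (4)·1.000) / (10) = -0.700
  x2 = (10 - (2)·1.000 - (3)·1.000) / (7) = 0.714
  x3 = (3 - (4)·1.000 - (1)·1.000) / (9) = -0.222
Iteration 2:
  x1 = (-1 - (2)·0.714 - (4)·-0.222) / (10) = -0.154
  x2 = (10 - (2)·-0.700 - (3)·-0.222) / (7) = 1.724
  x3 = (3 - (4)·-0.700 - (1)·0.714) / (9) = 0.565
Iteration 3:
  x1 = (-1 - (2)·1.724 - (4)·0.565) / (10) = -0.671
  x2 = (10 - (2)·-0.154 - (3)·0.565) / (7) = 1.230
  x3 = (3 - (4)·-0.154 - (1)·1.724) / (9) = 0.210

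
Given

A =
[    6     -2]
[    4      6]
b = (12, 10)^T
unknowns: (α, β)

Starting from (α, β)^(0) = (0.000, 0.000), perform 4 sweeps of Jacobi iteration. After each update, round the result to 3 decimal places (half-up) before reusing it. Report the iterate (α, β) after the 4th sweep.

Iteration 1:
  α = (12 - (-2)·0.000) / (6) = 2.000
  β = (10 - (4)·0.000) / (6) = 1.667
Iteration 2:
  α = (12 - (-2)·1.667) / (6) = 2.556
  β = (10 - (4)·2.000) / (6) = 0.333
Iteration 3:
  α = (12 - (-2)·0.333) / (6) = 2.111
  β = (10 - (4)·2.556) / (6) = -0.037
Iteration 4:
  α = (12 - (-2)·-0.037) / (6) = 1.988
  β = (10 - (4)·2.111) / (6) = 0.259

(1.988, 0.259)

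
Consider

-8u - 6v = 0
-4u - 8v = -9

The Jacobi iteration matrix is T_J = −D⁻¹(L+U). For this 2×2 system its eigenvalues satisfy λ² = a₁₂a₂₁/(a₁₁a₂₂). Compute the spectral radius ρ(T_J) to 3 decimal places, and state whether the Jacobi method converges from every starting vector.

a₁₂a₂₁/(a₁₁a₂₂) = (-6)·(-4) / ((-8)·(-8)) = 0.375000
ρ = √|0.375000| = √0.375000 = 0.612
ρ < 1, so Jacobi converges

0.612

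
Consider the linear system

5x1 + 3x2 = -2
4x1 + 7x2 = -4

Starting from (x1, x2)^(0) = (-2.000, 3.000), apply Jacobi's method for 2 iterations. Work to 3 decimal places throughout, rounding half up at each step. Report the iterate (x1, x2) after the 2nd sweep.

Iteration 1:
  x1 = (-2 - (3)·3.000) / (5) = -2.200
  x2 = (-4 - (4)·-2.000) / (7) = 0.571
Iteration 2:
  x1 = (-2 - (3)·0.571) / (5) = -0.743
  x2 = (-4 - (4)·-2.200) / (7) = 0.686

(-0.743, 0.686)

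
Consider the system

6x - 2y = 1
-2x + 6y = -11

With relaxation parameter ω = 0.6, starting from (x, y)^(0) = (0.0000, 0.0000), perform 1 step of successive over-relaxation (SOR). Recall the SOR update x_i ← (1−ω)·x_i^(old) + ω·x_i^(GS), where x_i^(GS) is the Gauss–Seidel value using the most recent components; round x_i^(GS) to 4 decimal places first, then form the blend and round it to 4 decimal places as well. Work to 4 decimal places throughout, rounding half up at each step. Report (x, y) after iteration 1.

(0.1000, -1.0800)

Iteration 1:
  x: GS value = (1 - (-2)·0.0000) / (6) = 0.1667;  x ← (1−ω)·0.0000 + ω·0.1667 = 0.1000
  y: GS value = (-11 - (-2)·0.1000) / (6) = -1.8000;  y ← (1−ω)·0.0000 + ω·-1.8000 = -1.0800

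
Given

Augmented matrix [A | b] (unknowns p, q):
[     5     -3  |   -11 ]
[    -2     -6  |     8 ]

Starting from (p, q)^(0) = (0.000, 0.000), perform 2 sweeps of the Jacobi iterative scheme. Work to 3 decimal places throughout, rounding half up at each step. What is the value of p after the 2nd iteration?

Iteration 1:
  p = (-11 - (-3)·0.000) / (5) = -2.200
  q = (8 - (-2)·0.000) / (-6) = -1.333
Iteration 2:
  p = (-11 - (-3)·-1.333) / (5) = -3.000
  q = (8 - (-2)·-2.200) / (-6) = -0.600

-3.000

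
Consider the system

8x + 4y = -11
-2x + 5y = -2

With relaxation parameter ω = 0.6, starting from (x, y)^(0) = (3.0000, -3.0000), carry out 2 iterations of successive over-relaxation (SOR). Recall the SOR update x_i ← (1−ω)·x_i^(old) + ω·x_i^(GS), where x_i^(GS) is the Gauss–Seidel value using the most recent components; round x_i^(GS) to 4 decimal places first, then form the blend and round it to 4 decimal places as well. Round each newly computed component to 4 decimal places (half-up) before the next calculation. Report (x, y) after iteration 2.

(0.0252, -0.6875)

Iteration 1:
  x: GS value = (-11 - (4)·-3.0000) / (8) = 0.1250;  x ← (1−ω)·3.0000 + ω·0.1250 = 1.2750
  y: GS value = (-2 - (-2)·1.2750) / (5) = 0.1100;  y ← (1−ω)·-3.0000 + ω·0.1100 = -1.1340
Iteration 2:
  x: GS value = (-11 - (4)·-1.1340) / (8) = -0.8080;  x ← (1−ω)·1.2750 + ω·-0.8080 = 0.0252
  y: GS value = (-2 - (-2)·0.0252) / (5) = -0.3899;  y ← (1−ω)·-1.1340 + ω·-0.3899 = -0.6875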